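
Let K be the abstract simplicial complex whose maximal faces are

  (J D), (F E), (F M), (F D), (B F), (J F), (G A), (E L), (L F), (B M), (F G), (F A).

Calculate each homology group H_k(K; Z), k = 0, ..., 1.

We work with the vertex ordering A < B < D < E < F < G < J < L < M. The simplices of K, each written with vertices in increasing order, are:

  0-simplices (9): A, B, D, E, F, G, J, L, M
  1-simplices (12): AF, AG, BF, BM, DF, DJ, EF, EL, FG, FJ, FL, FM

so the chain groups are C_0 ≅ Z^9, C_1 ≅ Z^12.

Boundary ∂_1: C_1 → C_0 maps an edge to its endpoints' difference, ∂[p,q] = q − p. For instance
  ∂EF = F − E.
The 9×12 boundary matrix has rank 8 and Smith normal form diag(1,1,1,1,1,1,1,1).

From H_k ≅ ker(∂_k) / im(∂_{k+1}) we obtain:

  H_0: rank C_0 − rank ∂_1 = 9 − 8 = 1, and the invariant factors of ∂_1 are all 1, so H_0 = Z.
  H_1: rank ker ∂_1 − rank ∂_2 = (12 − 8) − 0 = 4, and there is no ∂_2, so H_1 = Z^4.

H_0 ≅ Z,  H_1 ≅ Z^4.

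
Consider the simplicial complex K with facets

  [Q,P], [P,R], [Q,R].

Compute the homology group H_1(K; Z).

Order the vertices as P < Q < R. Listing each simplex with vertices in this order, K has dimension 1 with simplices:

  0-simplices (3): P, Q, R
  1-simplices (3): PQ, PR, QR

giving chain groups C_0 ≅ Z^3, C_1 ≅ Z^3.

The boundary map ∂_1: C_1 → C_0 maps an edge to its endpoints' difference, ∂[p,q] = q − p.
The resulting 3×3 matrix has rank 2, and its Smith normal form has invariant factors (1,1).

Reading off H_k = ker ∂_k / im ∂_{k+1}:

  H_1: rank ker ∂_1 − rank ∂_2 = (3 − 2) − 0 = 1, and there is no ∂_2, so H_1 = Z.

H_1 ≅ Z.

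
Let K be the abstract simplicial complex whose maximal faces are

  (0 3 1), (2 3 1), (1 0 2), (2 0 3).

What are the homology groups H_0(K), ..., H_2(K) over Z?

H_0 = Z,  H_1 = 0,  H_2 = Z.

Order the vertices as 0 < 1 < 2 < 3. Listing each simplex with vertices in this order, K has dimension 2 with simplices:

  0-simplices (4): [0], [1], [2], [3]
  1-simplices (6): [0,1], [0,2], [0,3], [1,2], [1,3], [2,3]
  2-simplices (4): [0,1,2], [0,1,3], [0,2,3], [1,2,3]

Hence C_0 ≅ Z^4, C_1 ≅ Z^6, C_2 ≅ Z^4.

Boundary ∂_1: C_1 → C_0 maps an edge to its endpoints' difference, ∂[p,q] = q − p.
The resulting 4×6 matrix has rank 3, and its Smith normal form has invariant factors (1,1,1).

Boundary ∂_2: C_2 → C_1 acts by ∂[p,q,r] = [q,r] − [p,r] + [p,q]. For instance
  ∂[0,2,3] = [2,3] − [0,3] + [0,2],
  ∂[0,1,3] = [1,3] − [0,3] + [0,1].
The 6×4 boundary matrix has rank 3 and Smith normal form diag(1,1,1).

Now H_k = ker ∂_k / im ∂_{k+1}, so:

  H_0: rank C_0 − rank ∂_1 = 4 − 3 = 1, and the invariant factors of ∂_1 are all 1, so H_0 = Z.
  H_1: rank ker ∂_1 − rank ∂_2 = (6 − 3) − 3 = 0, and the invariant factors of ∂_2 are all 1, so H_1 = 0.
  H_2: rank ker ∂_2 − rank ∂_3 = (4 − 3) − 0 = 1, and there is no ∂_3, so H_2 = Z.

As a check, the Euler characteristic is 4 − 6 + 4 = 2, which agrees with 1 − 0 + 1 = 2.
(K is a triangulation of the 2-sphere S^2.)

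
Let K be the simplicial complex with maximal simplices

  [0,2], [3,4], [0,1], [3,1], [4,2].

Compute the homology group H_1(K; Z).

H_1 ≅ Z.

K has 5 vertices, 5 edges.
rank ∂_1 = 4, rank ∂_2 = 0 ⇒ b_1 = 5 − 4 − 0 = 1. So H_1 = Z.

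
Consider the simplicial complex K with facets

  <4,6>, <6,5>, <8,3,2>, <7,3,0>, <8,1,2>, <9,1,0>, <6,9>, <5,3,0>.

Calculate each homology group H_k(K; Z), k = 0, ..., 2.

Order the vertices as 0 < 1 < 2 < 3 < 4 < 5 < 6 < 7 < 8 < 9. Listing each simplex with vertices in this order, K has dimension 2 with simplices:

  0-simplices (10): [0], [1], [2], [3], [4], [5], [6], [7], [8], [9]
  1-simplices (16): [0,1], [0,3], [0,5], [0,7], [0,9], [1,2], [1,8], [1,9], [2,3], [2,8], [3,5], [3,7], [3,8], [4,6], [5,6], [6,9]
  2-simplices (5): [0,1,9], [0,3,5], [0,3,7], [1,2,8], [2,3,8]

so the chain groups are C_0 ≅ Z^10, C_1 ≅ Z^16, C_2 ≅ Z^5.

The boundary map ∂_1: C_1 → C_0 sends each edge [p,q] (with p < q) to q − p. For instance
  ∂[3,7] = [7] − [3].
This gives a 10×16 integer matrix of rank 9; reducing to Smith normal form yields diagonal entries (1,1,1,1,1,1,1,1,1).

Boundary ∂_2: C_2 → C_1 sends each 2-simplex [p,q,r] to [q,r] − [p,r] + [p,q]. For instance
  ∂[0,3,5] = [3,5] − [0,5] + [0,3],
  ∂[1,2,8] = [2,8] − [1,8] + [1,2].
The resulting 16×5 matrix has rank 5, and its Smith normal form has invariant factors (1,1,1,1,1).

From H_k ≅ ker(∂_k) / im(∂_{k+1}) we obtain:

  H_0: rank C_0 − rank ∂_1 = 10 − 9 = 1, and the invariant factors of ∂_1 are all 1, so H_0 = Z.
  H_1: rank ker ∂_1 − rank ∂_2 = (16 − 9) − 5 = 2, and the invariant factors of ∂_2 are all 1, so H_1 = Z^2.
  H_2: rank ker ∂_2 − rank ∂_3 = (5 − 5) − 0 = 0, and there is no ∂_3, so H_2 = 0.

H_0 ≅ Z,  H_1 ≅ Z^2,  H_2 = 0.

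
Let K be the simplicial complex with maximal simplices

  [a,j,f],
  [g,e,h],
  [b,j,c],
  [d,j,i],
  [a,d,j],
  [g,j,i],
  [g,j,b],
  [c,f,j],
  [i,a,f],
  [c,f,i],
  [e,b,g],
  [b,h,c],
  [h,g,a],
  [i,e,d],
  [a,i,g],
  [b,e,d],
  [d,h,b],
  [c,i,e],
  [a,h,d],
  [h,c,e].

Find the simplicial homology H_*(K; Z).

K has 10 vertices, 30 edges, 20 triangles.
rank ∂_0 = 0, rank ∂_1 = 9 ⇒ b_0 = 10 − 0 − 9 = 1; all invariant factors of ∂_1 are 1 so no torsion. So H_0 = Z.
rank ∂_1 = 9, rank ∂_2 = 20 ⇒ b_1 = 30 − 9 − 20 = 1; ∂_2 has invariant factor(s) [2] giving torsion. So H_1 = Z ⊕ Z/2.
rank ∂_2 = 20, rank ∂_3 = 0 ⇒ b_2 = 20 − 20 − 0 = 0. So H_2 = 0.

H_0 ≅ Z,  H_1 ≅ Z ⊕ Z/2,  H_2 = 0.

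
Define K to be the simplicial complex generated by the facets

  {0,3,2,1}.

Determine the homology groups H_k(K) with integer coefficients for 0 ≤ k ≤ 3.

Fix the vertex order 0 < 1 < 2 < 3 and write every simplex with vertices in increasing order. Then dim K = 3 and the simplices of K are:

  0-simplices (4): [0], [1], [2], [3]
  1-simplices (6): [0,1], [0,2], [0,3], [1,2], [1,3], [2,3]
  2-simplices (4): [0,1,2], [0,1,3], [0,2,3], [1,2,3]
  3-simplices (1): [0,1,2,3]

so the chain groups are C_0 ≅ Z^4, C_1 ≅ Z^6, C_2 ≅ Z^4, C_3 ≅ Z^1.

Boundary ∂_1: C_1 → C_0 is given by ∂[p,q] = [q] − [p]. For instance
  ∂[0,2] = [2] − [0].
The resulting 4×6 matrix has rank 3, and its Smith normal form has invariant factors (1,1,1).

∂_2: C_2 → C_1 maps a triangle to the signed sum of its edges. For instance
  ∂[0,2,3] = [2,3] − [0,3] + [0,2],
  ∂[1,2,3] = [2,3] − [1,3] + [1,2].
As a 6×4 matrix over Z this has rank 3, with invariant factors (1,1,1).

∂_3: C_3 → C_2 sends each 3-simplex σ to the alternating sum Σ_i (−1)^i (σ with its i-th vertex removed). For instance
  ∂[0,1,2,3] = [1,2,3] − [0,2,3] + [0,1,3] − [0,1,2].
The resulting 4×1 matrix has rank 1, and its Smith normal form has invariant factors (1).

Now H_k = ker ∂_k / im ∂_{k+1}, so:

  H_0: rank C_0 − rank ∂_1 = 4 − 3 = 1, and the invariant factors of ∂_1 are all 1, so H_0 ≅ Z.
  H_1: rank ker ∂_1 − rank ∂_2 = (6 − 3) − 3 = 0, and the invariant factors of ∂_2 are all 1, so H_1 ≅ 0.
  H_2: rank ker ∂_2 − rank ∂_3 = (4 − 3) − 1 = 0, and the invariant factors of ∂_3 are all 1, so H_2 ≅ 0.
  H_3: rank ker ∂_3 − rank ∂_4 = (1 − 1) − 0 = 0, and there is no ∂_4, so H_3 ≅ 0.

H_0 = Z,  H_1 = 0,  H_2 = 0,  H_3 = 0.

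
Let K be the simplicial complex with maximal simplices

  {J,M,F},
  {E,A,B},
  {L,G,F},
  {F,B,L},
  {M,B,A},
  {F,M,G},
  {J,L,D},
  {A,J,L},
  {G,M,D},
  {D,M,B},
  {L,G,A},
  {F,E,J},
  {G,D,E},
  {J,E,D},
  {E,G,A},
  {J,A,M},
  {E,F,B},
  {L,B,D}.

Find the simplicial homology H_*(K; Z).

H_0 = Z,  H_1 = Z^2,  H_2 = Z.

Fix the vertex order A < B < D < E < F < G < J < L < M and write every simplex with vertices in increasing order. Then dim K = 2 and the simplices of K are:

  0-simplices (9): A, B, D, E, F, G, J, L, M
  1-simplices (27): AB, AE, AG, AJ, AL, AM, BD, BE, BF, BL, BM, DE, DG, DJ, DL, DM, EF, EG, EJ, FG, FJ, FL, FM, GL, GM, JL, JM
  2-simplices (18): ABE, ABM, AEG, AGL, AJL, AJM, BDL, BDM, BEF, BFL, DEG, DEJ, DGM, DJL, EFJ, FGL, FGM, FJM

so the chain groups are C_0 ≅ Z^9, C_1 ≅ Z^27, C_2 ≅ Z^18.

The boundary map ∂_1: C_1 → C_0 is given by ∂[p,q] = [q] − [p]. For instance
  ∂AL = L − A.
The resulting 9×27 matrix has rank 8, and its Smith normal form has invariant factors (1,1,1,1,1,1,1,1).

The boundary map ∂_2: C_2 → C_1 sends each 2-simplex [p,q,r] to [q,r] − [p,r] + [p,q]. For instance
  ∂FJM = JM − FM + FJ,
  ∂ABE = BE − AE + AB.
The resulting 27×18 matrix has rank 17, and its Smith normal form has invariant factors (1,1,1,1,1,1,1,1,1,1,1,1,1,1,1,1,1).

Now H_k = ker ∂_k / im ∂_{k+1}, so:

  H_0: rank C_0 − rank ∂_1 = 9 − 8 = 1, and the invariant factors of ∂_1 are all 1, so H_0 = Z.
  H_1: rank ker ∂_1 − rank ∂_2 = (27 − 8) − 17 = 2, and the invariant factors of ∂_2 are all 1, so H_1 = Z^2.
  H_2: rank ker ∂_2 − rank ∂_3 = (18 − 17) − 0 = 1, and there is no ∂_3, so H_2 = Z.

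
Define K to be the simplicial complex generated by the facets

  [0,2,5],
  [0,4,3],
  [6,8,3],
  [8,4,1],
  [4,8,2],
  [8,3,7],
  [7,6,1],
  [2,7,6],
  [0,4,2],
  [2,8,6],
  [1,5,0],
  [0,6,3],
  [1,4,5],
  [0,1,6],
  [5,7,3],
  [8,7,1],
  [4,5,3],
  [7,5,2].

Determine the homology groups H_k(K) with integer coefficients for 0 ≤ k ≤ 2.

Take the total order 0 < 1 < 2 < 3 < 4 < 5 < 6 < 7 < 8 on the vertex set. Then K (dimension 2) consists of the simplices:

  0-simplices (9): [0], [1], [2], [3], [4], [5], [6], [7], [8]
  1-simplices (27): (27 of them)
  2-simplices (18): [0,1,5], [0,1,6], [0,2,4], [0,2,5], [0,3,4], [0,3,6], [1,4,5], [1,4,8], [1,6,7], [1,7,8], [2,4,8], [2,5,7], [2,6,7], [2,6,8], [3,4,5], [3,5,7], [3,6,8], [3,7,8]

Hence C_0 ≅ Z^9, C_1 ≅ Z^27, C_2 ≅ Z^18.

Boundary ∂_1: C_1 → C_0 maps an edge to its endpoints' difference, ∂[p,q] = q − p. For instance
  ∂[3,6] = [6] − [3].
The 9×27 boundary matrix has rank 8 and Smith normal form diag(1,1,1,1,1,1,1,1).

Boundary ∂_2: C_2 → C_1 sends each 2-simplex [p,q,r] to [q,r] − [p,r] + [p,q]. For instance
  ∂[2,5,7] = [5,7] − [2,7] + [2,5],
  ∂[3,6,8] = [6,8] − [3,8] + [3,6].
As a 27×18 matrix over Z this has rank 18, with invariant factors (1,1,1,1,1,1,1,1,1,1,1,1,1,1,1,1,1,2).

From H_k ≅ ker(∂_k) / im(∂_{k+1}) we obtain:

  H_0: rank C_0 − rank ∂_1 = 9 − 8 = 1, and the invariant factors of ∂_1 are all 1, so H_0 = Z.
  H_1: rank ker ∂_1 − rank ∂_2 = (27 − 8) − 18 = 1, and ∂_2 has invariant factor 2 > 1, so H_1 = Z ⊕ Z/2.
  H_2: rank ker ∂_2 − rank ∂_3 = (18 − 18) − 0 = 0, and there is no ∂_3, so H_2 = 0.

H_0 = Z,  H_1 = Z ⊕ Z/2,  H_2 = 0.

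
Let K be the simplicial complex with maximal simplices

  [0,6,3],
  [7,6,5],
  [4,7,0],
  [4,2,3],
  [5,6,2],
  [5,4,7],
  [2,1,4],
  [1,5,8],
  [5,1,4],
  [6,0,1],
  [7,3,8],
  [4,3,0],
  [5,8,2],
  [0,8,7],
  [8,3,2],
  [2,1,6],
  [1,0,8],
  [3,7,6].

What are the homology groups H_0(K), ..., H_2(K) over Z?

H_0 ≅ Z,  H_1 ≅ Z ⊕ Z/2,  H_2 = 0.

Order the vertices as 0 < 1 < 2 < 3 < 4 < 5 < 6 < 7 < 8. Listing each simplex with vertices in this order, K has dimension 2 with simplices:

  0-simplices (9): [0], [1], [2], [3], [4], [5], [6], [7], [8]
  1-simplices (27): (27 of them)
  2-simplices (18): [0,1,6], [0,1,8], [0,3,4], [0,3,6], [0,4,7], [0,7,8], [1,2,4], [1,2,6], [1,4,5], [1,5,8], [2,3,4], [2,3,8], [2,5,6], [2,5,8], [3,6,7], [3,7,8], [4,5,7], [5,6,7]

so the chain groups are C_0 ≅ Z^9, C_1 ≅ Z^27, C_2 ≅ Z^18.

Boundary ∂_1: C_1 → C_0 maps an edge to its endpoints' difference, ∂[p,q] = q − p.
As a 9×27 matrix over Z this has rank 8, with invariant factors (1,1,1,1,1,1,1,1).

The boundary map ∂_2: C_2 → C_1 acts by ∂[p,q,r] = [q,r] − [p,r] + [p,q]. For instance
  ∂[1,2,4] = [2,4] − [1,4] + [1,2],
  ∂[2,5,8] = [5,8] − [2,8] + [2,5].
The resulting 27×18 matrix has rank 18, and its Smith normal form has invariant factors (1,1,1,1,1,1,1,1,1,1,1,1,1,1,1,1,1,2).

Computing H_k = (kernel of ∂_k) / (image of ∂_{k+1}):

  H_0: rank C_0 − rank ∂_1 = 9 − 8 = 1, and the invariant factors of ∂_1 are all 1, so H_0 = Z.
  H_1: rank ker ∂_1 − rank ∂_2 = (27 − 8) − 18 = 1, and ∂_2 has invariant factor 2 > 1, so H_1 = Z ⊕ Z/2.
  H_2: rank ker ∂_2 − rank ∂_3 = (18 − 18) − 0 = 0, and there is no ∂_3, so H_2 = 0.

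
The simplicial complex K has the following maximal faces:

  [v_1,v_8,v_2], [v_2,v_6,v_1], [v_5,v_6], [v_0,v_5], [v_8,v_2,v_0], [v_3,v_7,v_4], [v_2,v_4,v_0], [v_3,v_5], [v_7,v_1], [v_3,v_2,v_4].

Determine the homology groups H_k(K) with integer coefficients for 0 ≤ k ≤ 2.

Fix the vertex order v_0 < v_1 < v_2 < v_3 < v_4 < v_5 < v_6 < v_7 < v_8 and write every simplex with vertices in increasing order. Then dim K = 2 and the simplices of K are:

  0-simplices (9): [v_0], [v_1], [v_2], [v_3], [v_4], [v_5], [v_6], [v_7], [v_8]
  1-simplices (17): (17 of them)
  2-simplices (6): [v_0,v_2,v_4], [v_0,v_2,v_8], [v_1,v_2,v_6], [v_1,v_2,v_8], [v_2,v_3,v_4], [v_3,v_4,v_7]

giving chain groups C_0 ≅ Z^9, C_1 ≅ Z^17, C_2 ≅ Z^6.

Boundary ∂_1: C_1 → C_0 maps an edge to its endpoints' difference, ∂[p,q] = q − p. For instance
  ∂[v_1,v_6] = [v_6] − [v_1].
As a 9×17 matrix over Z this has rank 8, with invariant factors (1,1,1,1,1,1,1,1).

∂_2: C_2 → C_1 acts by ∂[p,q,r] = [q,r] − [p,r] + [p,q]. For instance
  ∂[v_1,v_2,v_8] = [v_2,v_8] − [v_1,v_8] + [v_1,v_2],
  ∂[v_2,v_3,v_4] = [v_3,v_4] − [v_2,v_4] + [v_2,v_3].
As a 17×6 matrix over Z this has rank 6, with invariant factors (1,1,1,1,1,1).

Reading off H_k = ker ∂_k / im ∂_{k+1}:

  H_0: rank C_0 − rank ∂_1 = 9 − 8 = 1, and the invariant factors of ∂_1 are all 1, so H_0 = Z.
  H_1: rank ker ∂_1 − rank ∂_2 = (17 − 8) − 6 = 3, and the invariant factors of ∂_2 are all 1, so H_1 = Z^3.
  H_2: rank ker ∂_2 − rank ∂_3 = (6 − 6) − 0 = 0, and there is no ∂_3, so H_2 = 0.

H_0 ≅ Z,  H_1 ≅ Z^3,  H_2 = 0.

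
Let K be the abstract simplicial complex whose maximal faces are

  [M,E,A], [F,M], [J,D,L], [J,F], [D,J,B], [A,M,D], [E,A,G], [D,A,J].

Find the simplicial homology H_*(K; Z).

H_0 = Z,  H_1 = Z,  H_2 = 0.

We work with the vertex ordering A < B < D < E < F < G < J < L < M. The simplices of K, each written with vertices in increasing order, are:

  0-simplices (9): A, B, D, E, F, G, J, L, M
  1-simplices (15): AD, AE, AG, AJ, AM, BD, BJ, DJ, DL, DM, EG, EM, FJ, FM, JL
  2-simplices (6): ADJ, ADM, AEG, AEM, BDJ, DJL

giving chain groups C_0 ≅ Z^9, C_1 ≅ Z^15, C_2 ≅ Z^6.

Boundary ∂_1: C_1 → C_0 sends each edge [p,q] (with p < q) to q − p.
The 9×15 boundary matrix has rank 8 and Smith normal form diag(1,1,1,1,1,1,1,1).

Boundary ∂_2: C_2 → C_1 sends each 2-simplex [p,q,r] to [q,r] − [p,r] + [p,q]. For instance
  ∂DJL = JL − DL + DJ,
  ∂AEG = EG − AG + AE.
As a 15×6 matrix over Z this has rank 6, with invariant factors (1,1,1,1,1,1).

From H_k ≅ ker(∂_k) / im(∂_{k+1}) we obtain:

  H_0: rank C_0 − rank ∂_1 = 9 − 8 = 1, and the invariant factors of ∂_1 are all 1, so H_0 ≅ Z.
  H_1: rank ker ∂_1 − rank ∂_2 = (15 − 8) − 6 = 1, and the invariant factors of ∂_2 are all 1, so H_1 ≅ Z.
  H_2: rank ker ∂_2 − rank ∂_3 = (6 − 6) − 0 = 0, and there is no ∂_3, so H_2 ≅ 0.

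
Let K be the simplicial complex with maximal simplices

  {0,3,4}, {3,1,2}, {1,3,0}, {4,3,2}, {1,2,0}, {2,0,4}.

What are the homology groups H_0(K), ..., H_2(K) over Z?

H_0 ≅ Z,  H_1 = 0,  H_2 ≅ Z.

Take the total order 0 < 1 < 2 < 3 < 4 on the vertex set. Then K (dimension 2) consists of the simplices:

  0-simplices (5): [0], [1], [2], [3], [4]
  1-simplices (9): [0,1], [0,2], [0,3], [0,4], [1,2], [1,3], [2,3], [2,4], [3,4]
  2-simplices (6): [0,1,2], [0,1,3], [0,2,4], [0,3,4], [1,2,3], [2,3,4]

giving chain groups C_0 ≅ Z^5, C_1 ≅ Z^9, C_2 ≅ Z^6.

The boundary map ∂_1: C_1 → C_0 sends each edge [p,q] (with p < q) to q − p.
The 5×9 boundary matrix has rank 4 and Smith normal form diag(1,1,1,1).

∂_2: C_2 → C_1 maps a triangle to the signed sum of its edges. For instance
  ∂[1,2,3] = [2,3] − [1,3] + [1,2],
  ∂[2,3,4] = [3,4] − [2,4] + [2,3].
This gives a 9×6 integer matrix of rank 5; reducing to Smith normal form yields diagonal entries (1,1,1,1,1).

Computing H_k = (kernel of ∂_k) / (image of ∂_{k+1}):

  H_0: rank C_0 − rank ∂_1 = 5 − 4 = 1, and the invariant factors of ∂_1 are all 1, so H_0 = Z.
  H_1: rank ker ∂_1 − rank ∂_2 = (9 − 4) − 5 = 0, and the invariant factors of ∂_2 are all 1, so H_1 = 0.
  H_2: rank ker ∂_2 − rank ∂_3 = (6 − 5) − 0 = 1, and there is no ∂_3, so H_2 = Z.

As a check, the Euler characteristic is 5 − 9 + 6 = 2, which agrees with 1 − 0 + 1 = 2.
(K is a triangulation of the 2-sphere S^2.)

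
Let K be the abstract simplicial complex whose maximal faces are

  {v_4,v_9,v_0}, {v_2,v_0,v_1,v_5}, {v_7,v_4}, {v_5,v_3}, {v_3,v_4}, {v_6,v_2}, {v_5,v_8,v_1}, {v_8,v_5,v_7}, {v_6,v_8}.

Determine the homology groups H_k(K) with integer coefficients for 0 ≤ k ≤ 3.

H_0 = Z,  H_1 = Z^3,  H_2 = 0,  H_3 = 0.

K has 10 vertices, 18 edges, 7 triangles, 1 3-simplex.
rank ∂_0 = 0, rank ∂_1 = 9 ⇒ b_0 = 10 − 0 − 9 = 1; all invariant factors of ∂_1 are 1 so no torsion. So H_0 ≅ Z.
rank ∂_1 = 9, rank ∂_2 = 6 ⇒ b_1 = 18 − 9 − 6 = 3; all invariant factors of ∂_2 are 1 so no torsion. So H_1 ≅ Z^3.
rank ∂_2 = 6, rank ∂_3 = 1 ⇒ b_2 = 7 − 6 − 1 = 0; all invariant factors of ∂_3 are 1 so no torsion. So H_2 ≅ 0.
rank ∂_3 = 1, rank ∂_4 = 0 ⇒ b_3 = 1 − 1 − 0 = 0. So H_3 ≅ 0.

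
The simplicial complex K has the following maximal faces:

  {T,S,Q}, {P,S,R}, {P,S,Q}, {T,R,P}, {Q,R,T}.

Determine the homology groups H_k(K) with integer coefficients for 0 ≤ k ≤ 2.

H_0 = Z,  H_1 = Z,  H_2 = 0.

We work with the vertex ordering P < Q < R < S < T. The simplices of K, each written with vertices in increasing order, are:

  0-simplices (5): P, Q, R, S, T
  1-simplices (10): PQ, PR, PS, PT, QR, QS, QT, RS, RT, ST
  2-simplices (5): PQS, PRS, PRT, QRT, QST

giving chain groups C_0 ≅ Z^5, C_1 ≅ Z^10, C_2 ≅ Z^5.

The boundary map ∂_1: C_1 → C_0 maps an edge to its endpoints' difference, ∂[p,q] = q − p. For instance
  ∂RS = S − R.
This gives a 5×10 integer matrix of rank 4; reducing to Smith normal form yields diagonal entries (1,1,1,1).

The boundary map ∂_2: C_2 → C_1 maps a triangle to the signed sum of its edges. For instance
  ∂PRT = RT − PT + PR,
  ∂PQS = QS − PS + PQ.
The resulting 10×5 matrix has rank 5, and its Smith normal form has invariant factors (1,1,1,1,1).

Computing H_k = (kernel of ∂_k) / (image of ∂_{k+1}):

  H_0: rank C_0 − rank ∂_1 = 5 − 4 = 1, and the invariant factors of ∂_1 are all 1, so H_0 ≅ Z.
  H_1: rank ker ∂_1 − rank ∂_2 = (10 − 4) − 5 = 1, and the invariant factors of ∂_2 are all 1, so H_1 ≅ Z.
  H_2: rank ker ∂_2 − rank ∂_3 = (5 − 5) − 0 = 0, and there is no ∂_3, so H_2 ≅ 0.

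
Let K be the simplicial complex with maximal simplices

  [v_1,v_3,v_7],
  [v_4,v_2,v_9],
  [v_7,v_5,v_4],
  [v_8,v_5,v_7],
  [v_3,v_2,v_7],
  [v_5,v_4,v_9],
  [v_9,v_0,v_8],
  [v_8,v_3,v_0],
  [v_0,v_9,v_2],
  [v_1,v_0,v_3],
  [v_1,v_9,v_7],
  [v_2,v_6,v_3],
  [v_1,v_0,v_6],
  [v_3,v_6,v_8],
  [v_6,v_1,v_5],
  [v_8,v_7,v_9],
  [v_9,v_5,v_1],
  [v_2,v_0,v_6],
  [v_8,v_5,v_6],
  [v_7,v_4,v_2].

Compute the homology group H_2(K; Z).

H_2 ≅ 0.

Order the vertices as v_0 < v_1 < v_2 < v_3 < v_4 < v_5 < v_6 < v_7 < v_8 < v_9. Listing each simplex with vertices in this order, K has dimension 2 with simplices:

  0-simplices (10): [v_0], [v_1], [v_2], [v_3], [v_4], [v_5], [v_6], [v_7], [v_8], [v_9]
  1-simplices (30): (30 of them)
  2-simplices (20): (20 of them)

Hence C_0 ≅ Z^10, C_1 ≅ Z^30, C_2 ≅ Z^20.

∂_1: C_1 → C_0 maps an edge to its endpoints' difference, ∂[p,q] = q − p.
This gives a 10×30 integer matrix of rank 9; reducing to Smith normal form yields diagonal entries (1,1,1,1,1,1,1,1,1).

∂_2: C_2 → C_1 maps a triangle to the signed sum of its edges. For instance
  ∂[v_0,v_2,v_6] = [v_2,v_6] − [v_0,v_6] + [v_0,v_2],
  ∂[v_1,v_5,v_6] = [v_5,v_6] − [v_1,v_6] + [v_1,v_5].
The resulting 30×20 matrix has rank 20, and its Smith normal form has invariant factors (1,1,1,1,1,1,1,1,1,1,1,1,1,1,1,1,1,1,1,2).

From H_k ≅ ker(∂_k) / im(∂_{k+1}) we obtain:

  H_2: rank ker ∂_2 − rank ∂_3 = (20 − 20) − 0 = 0, and there is no ∂_3, so H_2 = 0.

(K is a triangulation of the Klein bottle.)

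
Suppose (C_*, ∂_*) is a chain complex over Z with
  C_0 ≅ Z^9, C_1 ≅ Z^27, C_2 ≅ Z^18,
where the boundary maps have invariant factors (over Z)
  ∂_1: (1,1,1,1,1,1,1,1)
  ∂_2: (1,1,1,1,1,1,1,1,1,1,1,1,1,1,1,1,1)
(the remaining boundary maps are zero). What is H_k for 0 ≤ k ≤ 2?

H_0: b_0 = 9 − 0 − 8 = 1; torsion from ∂_1 factors > 1: none. So H_0 ≅ Z.
H_1: b_1 = 27 − 8 − 17 = 2; torsion from ∂_2 factors > 1: none. So H_1 ≅ Z^2.
H_2: b_2 = 18 − 17 − 0 = 1; torsion from ∂_3 factors > 1: none. So H_2 ≅ Z.

H_0 ≅ Z,  H_1 ≅ Z^2,  H_2 ≅ Z.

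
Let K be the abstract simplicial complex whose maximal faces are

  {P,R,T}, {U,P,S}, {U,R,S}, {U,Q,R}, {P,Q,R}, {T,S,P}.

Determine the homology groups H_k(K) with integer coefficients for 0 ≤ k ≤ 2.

We work with the vertex ordering P < Q < R < S < T < U. The simplices of K, each written with vertices in increasing order, are:

  0-simplices (6): P, Q, R, S, T, U
  1-simplices (12): PQ, PR, PS, PT, PU, QR, QU, RS, RT, RU, ST, SU
  2-simplices (6): PQR, PRT, PST, PSU, QRU, RSU

Hence C_0 ≅ Z^6, C_1 ≅ Z^12, C_2 ≅ Z^6.

Boundary ∂_1: C_1 → C_0 maps an edge to its endpoints' difference, ∂[p,q] = q − p.
The 6×12 boundary matrix has rank 5 and Smith normal form diag(1,1,1,1,1).

The boundary map ∂_2: C_2 → C_1 sends each 2-simplex [p,q,r] to [q,r] − [p,r] + [p,q]. For instance
  ∂RSU = SU − RU + RS,
  ∂QRU = RU − QU + QR.
This gives a 12×6 integer matrix of rank 6; reducing to Smith normal form yields diagonal entries (1,1,1,1,1,1).

From H_k ≅ ker(∂_k) / im(∂_{k+1}) we obtain:

  H_0: rank C_0 − rank ∂_1 = 6 − 5 = 1, and the invariant factors of ∂_1 are all 1, so H_0 = Z.
  H_1: rank ker ∂_1 − rank ∂_2 = (12 − 5) − 6 = 1, and the invariant factors of ∂_2 are all 1, so H_1 = Z.
  H_2: rank ker ∂_2 − rank ∂_3 = (6 − 6) − 0 = 0, and there is no ∂_3, so H_2 = 0.

(K is a triangulation of the cylinder S^1 x I.)

H_0 = Z,  H_1 = Z,  H_2 = 0.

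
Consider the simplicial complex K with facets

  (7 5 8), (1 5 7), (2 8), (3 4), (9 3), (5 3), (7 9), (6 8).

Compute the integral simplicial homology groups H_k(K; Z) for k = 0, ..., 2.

H_0 ≅ Z,  H_1 ≅ Z,  H_2 = 0.

Fix the vertex order 1 < 2 < 3 < 4 < 5 < 6 < 7 < 8 < 9 and write every simplex with vertices in increasing order. Then dim K = 2 and the simplices of K are:

  0-simplices (9): [1], [2], [3], [4], [5], [6], [7], [8], [9]
  1-simplices (11): [1,5], [1,7], [2,8], [3,4], [3,5], [3,9], [5,7], [5,8], [6,8], [7,8], [7,9]
  2-simplices (2): [1,5,7], [5,7,8]

so the chain groups are C_0 ≅ Z^9, C_1 ≅ Z^11, C_2 ≅ Z^2.

∂_1: C_1 → C_0 maps an edge to its endpoints' difference, ∂[p,q] = q − p. For instance
  ∂[7,9] = [9] − [7].
This gives a 9×11 integer matrix of rank 8; reducing to Smith normal form yields diagonal entries (1,1,1,1,1,1,1,1).

∂_2: C_2 → C_1 acts by ∂[p,q,r] = [q,r] − [p,r] + [p,q]. For instance
  ∂[1,5,7] = [5,7] − [1,7] + [1,5],
  ∂[5,7,8] = [7,8] − [5,8] + [5,7].
The 11×2 boundary matrix has rank 2 and Smith normal form diag(1,1).

Now H_k = ker ∂_k / im ∂_{k+1}, so:

  H_0: rank C_0 − rank ∂_1 = 9 − 8 = 1, and the invariant factors of ∂_1 are all 1, so H_0 ≅ Z.
  H_1: rank ker ∂_1 − rank ∂_2 = (11 − 8) − 2 = 1, and the invariant factors of ∂_2 are all 1, so H_1 ≅ Z.
  H_2: rank ker ∂_2 − rank ∂_3 = (2 − 2) − 0 = 0, and there is no ∂_3, so H_2 ≅ 0.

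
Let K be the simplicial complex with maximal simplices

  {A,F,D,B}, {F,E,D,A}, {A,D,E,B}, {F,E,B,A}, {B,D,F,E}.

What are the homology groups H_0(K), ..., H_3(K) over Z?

H_0 ≅ Z,  H_1 = 0,  H_2 = 0,  H_3 ≅ Z.

Take the total order A < B < D < E < F on the vertex set. Then K (dimension 3) consists of the simplices:

  0-simplices (5): A, B, D, E, F
  1-simplices (10): AB, AD, AE, AF, BD, BE, BF, DE, DF, EF
  2-simplices (10): ABD, ABE, ABF, ADE, ADF, AEF, BDE, BDF, BEF, DEF
  3-simplices (5): ABDE, ABDF, ABEF, ADEF, BDEF

Hence C_0 ≅ Z^5, C_1 ≅ Z^10, C_2 ≅ Z^10, C_3 ≅ Z^5.

The boundary map ∂_1: C_1 → C_0 is given by ∂[p,q] = [q] − [p]. For instance
  ∂AB = B − A.
The 5×10 boundary matrix has rank 4 and Smith normal form diag(1,1,1,1).

The boundary map ∂_2: C_2 → C_1 sends each 2-simplex [p,q,r] to [q,r] − [p,r] + [p,q]. For instance
  ∂AEF = EF − AF + AE,
  ∂ABF = BF − AF + AB.
As a 10×10 matrix over Z this has rank 6, with invariant factors (1,1,1,1,1,1).

The boundary map ∂_3: C_3 → C_2 sends each 3-simplex σ to the alternating sum Σ_i (−1)^i (σ with its i-th vertex removed). For instance
  ∂ABDF = BDF − ADF + ABF − ABD,
  ∂ADEF = DEF − AEF + ADF − ADE.
The 10×5 boundary matrix has rank 4 and Smith normal form diag(1,1,1,1).

Reading off H_k = ker ∂_k / im ∂_{k+1}:

  H_0: rank C_0 − rank ∂_1 = 5 − 4 = 1, and the invariant factors of ∂_1 are all 1, so H_0 ≅ Z.
  H_1: rank ker ∂_1 − rank ∂_2 = (10 − 4) − 6 = 0, and the invariant factors of ∂_2 are all 1, so H_1 ≅ 0.
  H_2: rank ker ∂_2 − rank ∂_3 = (10 − 6) − 4 = 0, and the invariant factors of ∂_3 are all 1, so H_2 ≅ 0.
  H_3: rank ker ∂_3 − rank ∂_4 = (5 − 4) − 0 = 1, and there is no ∂_4, so H_3 ≅ Z.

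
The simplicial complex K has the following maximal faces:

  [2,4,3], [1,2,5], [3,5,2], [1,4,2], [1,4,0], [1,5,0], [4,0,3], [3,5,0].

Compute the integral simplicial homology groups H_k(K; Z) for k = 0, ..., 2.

H_0 = Z,  H_1 = 0,  H_2 = Z.

We work with the vertex ordering 0 < 1 < 2 < 3 < 4 < 5. The simplices of K, each written with vertices in increasing order, are:

  0-simplices (6): [0], [1], [2], [3], [4], [5]
  1-simplices (12): [0,1], [0,3], [0,4], [0,5], [1,2], [1,4], [1,5], [2,3], [2,4], [2,5], [3,4], [3,5]
  2-simplices (8): [0,1,4], [0,1,5], [0,3,4], [0,3,5], [1,2,4], [1,2,5], [2,3,4], [2,3,5]

giving chain groups C_0 ≅ Z^6, C_1 ≅ Z^12, C_2 ≅ Z^8.

∂_1: C_1 → C_0 maps an edge to its endpoints' difference, ∂[p,q] = q − p. For instance
  ∂[2,3] = [3] − [2].
The 6×12 boundary matrix has rank 5 and Smith normal form diag(1,1,1,1,1).

The boundary map ∂_2: C_2 → C_1 acts by ∂[p,q,r] = [q,r] − [p,r] + [p,q]. For instance
  ∂[0,1,4] = [1,4] − [0,4] + [0,1],
  ∂[1,2,5] = [2,5] − [1,5] + [1,2].
As a 12×8 matrix over Z this has rank 7, with invariant factors (1,1,1,1,1,1,1).

Reading off H_k = ker ∂_k / im ∂_{k+1}:

  H_0: rank C_0 − rank ∂_1 = 6 − 5 = 1, and the invariant factors of ∂_1 are all 1, so H_0 = Z.
  H_1: rank ker ∂_1 − rank ∂_2 = (12 − 5) − 7 = 0, and the invariant factors of ∂_2 are all 1, so H_1 = 0.
  H_2: rank ker ∂_2 − rank ∂_3 = (8 − 7) − 0 = 1, and there is no ∂_3, so H_2 = Z.

(K is a triangulation of the 2-sphere S^2.)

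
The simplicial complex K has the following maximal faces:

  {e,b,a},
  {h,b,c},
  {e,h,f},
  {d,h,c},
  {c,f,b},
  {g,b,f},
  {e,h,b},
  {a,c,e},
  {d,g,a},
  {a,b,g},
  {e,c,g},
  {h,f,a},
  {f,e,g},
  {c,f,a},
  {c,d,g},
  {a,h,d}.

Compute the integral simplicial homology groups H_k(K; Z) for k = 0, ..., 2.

H_0 ≅ Z,  H_1 ≅ Z^2,  H_2 ≅ Z.

Fix the vertex order a < b < c < d < e < f < g < h and write every simplex with vertices in increasing order. Then dim K = 2 and the simplices of K are:

  0-simplices (8): a, b, c, d, e, f, g, h
  1-simplices (24): ab, ac, ad, ae, af, ag, ah, bc, be, bf, bg, bh, cd, ce, cf, cg, ch, dg, dh, ef, eg, eh, fg, fh
  2-simplices (16): abe, abg, ace, acf, adg, adh, afh, bcf, bch, beh, bfg, cdg, cdh, ceg, efg, efh

giving chain groups C_0 ≅ Z^8, C_1 ≅ Z^24, C_2 ≅ Z^16.

Boundary ∂_1: C_1 → C_0 sends each edge [p,q] (with p < q) to q − p. For instance
  ∂dg = g − d.
The resulting 8×24 matrix has rank 7, and its Smith normal form has invariant factors (1,1,1,1,1,1,1).

∂_2: C_2 → C_1 maps a triangle to the signed sum of its edges. For instance
  ∂efg = fg − eg + ef,
  ∂cdg = dg − cg + cd.
This gives a 24×16 integer matrix of rank 15; reducing to Smith normal form yields diagonal entries (1,1,1,1,1,1,1,1,1,1,1,1,1,1,1).

From H_k ≅ ker(∂_k) / im(∂_{k+1}) we obtain:

  H_0: rank C_0 − rank ∂_1 = 8 − 7 = 1, and the invariant factors of ∂_1 are all 1, so H_0 ≅ Z.
  H_1: rank ker ∂_1 − rank ∂_2 = (24 − 7) − 15 = 2, and the invariant factors of ∂_2 are all 1, so H_1 ≅ Z^2.
  H_2: rank ker ∂_2 − rank ∂_3 = (16 − 15) − 0 = 1, and there is no ∂_3, so H_2 ≅ Z.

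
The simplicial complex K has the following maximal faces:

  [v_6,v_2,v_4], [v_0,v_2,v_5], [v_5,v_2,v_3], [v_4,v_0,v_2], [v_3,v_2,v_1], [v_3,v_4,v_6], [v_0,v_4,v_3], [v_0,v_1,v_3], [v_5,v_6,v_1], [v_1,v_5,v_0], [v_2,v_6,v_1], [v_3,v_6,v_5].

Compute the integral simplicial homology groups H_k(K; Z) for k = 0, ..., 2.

H_0 = Z,  H_1 = Z/2,  H_2 = 0.

K has 7 vertices, 18 edges, 12 triangles.
rank ∂_0 = 0, rank ∂_1 = 6 ⇒ b_0 = 7 − 0 − 6 = 1; all invariant factors of ∂_1 are 1 so no torsion. So H_0 ≅ Z.
rank ∂_1 = 6, rank ∂_2 = 12 ⇒ b_1 = 18 − 6 − 12 = 0; ∂_2 has invariant factor(s) [2] giving torsion. So H_1 ≅ Z/2.
rank ∂_2 = 12, rank ∂_3 = 0 ⇒ b_2 = 12 − 12 − 0 = 0. So H_2 ≅ 0.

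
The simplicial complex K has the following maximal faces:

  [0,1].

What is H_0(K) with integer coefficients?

Fix the vertex order 0 < 1 and write every simplex with vertices in increasing order. Then dim K = 1 and the simplices of K are:

  0-simplices (2): [0], [1]
  1-simplices (1): [0,1]

giving chain groups C_0 ≅ Z^2, C_1 ≅ Z^1.

The boundary map ∂_1: C_1 → C_0 sends each edge [p,q] (with p < q) to q − p. For instance
  ∂[0,1] = [1] − [0].
This gives a 2×1 integer matrix of rank 1; reducing to Smith normal form yields diagonal entries (1).

Now H_k = ker ∂_k / im ∂_{k+1}, so:

  H_0: rank C_0 − rank ∂_1 = 2 − 1 = 1, and the invariant factors of ∂_1 are all 1, so H_0 = Z.

H_0 = Z.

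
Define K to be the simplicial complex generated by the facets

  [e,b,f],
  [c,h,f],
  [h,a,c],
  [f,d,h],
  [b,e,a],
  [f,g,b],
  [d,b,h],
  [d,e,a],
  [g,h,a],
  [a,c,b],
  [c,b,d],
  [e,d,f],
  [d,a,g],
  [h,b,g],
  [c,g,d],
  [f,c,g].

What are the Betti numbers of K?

We work with the vertex ordering a < b < c < d < e < f < g < h. The simplices of K, each written with vertices in increasing order, are:

  0-simplices (8): a, b, c, d, e, f, g, h
  1-simplices (24): ab, ac, ad, ae, ag, ah, bc, bd, be, bf, bg, bh, cd, cf, cg, ch, de, df, dg, dh, ef, fg, fh, gh
  2-simplices (16): abc, abe, ach, ade, adg, agh, bcd, bdh, bef, bfg, bgh, cdg, cfg, cfh, def, dfh

so the chain groups are C_0 ≅ Z^8, C_1 ≅ Z^24, C_2 ≅ Z^16.

∂_1: C_1 → C_0 maps an edge to its endpoints' difference, ∂[p,q] = q − p. For instance
  ∂cd = d − c.
The resulting 8×24 matrix has rank 7, and its Smith normal form has invariant factors (1,1,1,1,1,1,1).

Boundary ∂_2: C_2 → C_1 sends each 2-simplex [p,q,r] to [q,r] − [p,r] + [p,q]. For instance
  ∂adg = dg − ag + ad,
  ∂ach = ch − ah + ac.
The resulting 24×16 matrix has rank 15, and its Smith normal form has invariant factors (1,1,1,1,1,1,1,1,1,1,1,1,1,1,1).

Now H_k = ker ∂_k / im ∂_{k+1}, so:

  H_0: rank C_0 − rank ∂_1 = 8 − 7 = 1, and the invariant factors of ∂_1 are all 1, so H_0 = Z.
  H_1: rank ker ∂_1 − rank ∂_2 = (24 − 7) − 15 = 2, and the invariant factors of ∂_2 are all 1, so H_1 = Z^2.
  H_2: rank ker ∂_2 − rank ∂_3 = (16 − 15) − 0 = 1, and there is no ∂_3, so H_2 = Z.

Hence the Betti numbers are b_0 = 1, b_1 = 2, b_2 = 1.

b_0 = 1, b_1 = 2, b_2 = 1.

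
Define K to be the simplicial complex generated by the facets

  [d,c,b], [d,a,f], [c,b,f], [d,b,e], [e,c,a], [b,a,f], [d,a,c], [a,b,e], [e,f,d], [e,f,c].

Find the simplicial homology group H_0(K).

H_0 = Z.

Take the total order a < b < c < d < e < f on the vertex set. Then K (dimension 2) consists of the simplices:

  0-simplices (6): a, b, c, d, e, f
  1-simplices (15): ab, ac, ad, ae, af, bc, bd, be, bf, cd, ce, cf, de, df, ef
  2-simplices (10): abe, abf, acd, ace, adf, bcd, bcf, bde, cef, def

so the chain groups are C_0 ≅ Z^6, C_1 ≅ Z^15, C_2 ≅ Z^10.

The boundary map ∂_1: C_1 → C_0 sends each edge [p,q] (with p < q) to q − p. For instance
  ∂bd = d − b.
The 6×15 boundary matrix has rank 5 and Smith normal form diag(1,1,1,1,1).

∂_2: C_2 → C_1 maps a triangle to the signed sum of its edges. For instance
  ∂acd = cd − ad + ac,
  ∂bde = de − be + bd.
The 15×10 boundary matrix has rank 10 and Smith normal form diag(1,1,1,1,1,1,1,1,1,2).

Computing H_k = (kernel of ∂_k) / (image of ∂_{k+1}):

  H_0: rank C_0 − rank ∂_1 = 6 − 5 = 1, and the invariant factors of ∂_1 are all 1, so H_0 ≅ Z.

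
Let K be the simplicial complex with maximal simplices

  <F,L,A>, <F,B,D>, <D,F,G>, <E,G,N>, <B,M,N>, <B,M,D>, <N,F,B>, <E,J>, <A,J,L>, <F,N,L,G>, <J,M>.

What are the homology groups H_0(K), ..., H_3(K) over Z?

We work with the vertex ordering A < B < D < E < F < G < J < L < M < N. The simplices of K, each written with vertices in increasing order, are:

  0-simplices (10): A, B, D, E, F, G, J, L, M, N
  1-simplices (22): AF, AJ, AL, BD, BF, BM, BN, DF, DG, DM, EG, EJ, EN, FG, FL, FN, GL, GN, JL, JM, LN, MN
  2-simplices (12): AFL, AJL, BDF, BDM, BFN, BMN, DFG, EGN, FGL, FGN, FLN, GLN
  3-simplices (1): FGLN

so the chain groups are C_0 ≅ Z^10, C_1 ≅ Z^22, C_2 ≅ Z^12, C_3 ≅ Z^1.

∂_1: C_1 → C_0 maps an edge to its endpoints' difference, ∂[p,q] = q − p. For instance
  ∂GN = N − G.
The resulting 10×22 matrix has rank 9, and its Smith normal form has invariant factors (1,1,1,1,1,1,1,1,1).

∂_2: C_2 → C_1 maps a triangle to the signed sum of its edges. For instance
  ∂FLN = LN − FN + FL,
  ∂FGL = GL − FL + FG.
As a 22×12 matrix over Z this has rank 11, with invariant factors (1,1,1,1,1,1,1,1,1,1,1).

∂_3: C_3 → C_2 sends each 3-simplex σ to the alternating sum Σ_i (−1)^i (σ with its i-th vertex removed). For instance
  ∂FGLN = GLN − FLN + FGN − FGL.
The resulting 12×1 matrix has rank 1, and its Smith normal form has invariant factors (1).

Computing H_k = (kernel of ∂_k) / (image of ∂_{k+1}):

  H_0: rank C_0 − rank ∂_1 = 10 − 9 = 1, and the invariant factors of ∂_1 are all 1, so H_0 = Z.
  H_1: rank ker ∂_1 − rank ∂_2 = (22 − 9) − 11 = 2, and the invariant factors of ∂_2 are all 1, so H_1 = Z^2.
  H_2: rank ker ∂_2 − rank ∂_3 = (12 − 11) − 1 = 0, and the invariant factors of ∂_3 are all 1, so H_2 = 0.
  H_3: rank ker ∂_3 − rank ∂_4 = (1 − 1) − 0 = 0, and there is no ∂_4, so H_3 = 0.

H_0 = Z,  H_1 = Z^2,  H_2 = 0,  H_3 = 0.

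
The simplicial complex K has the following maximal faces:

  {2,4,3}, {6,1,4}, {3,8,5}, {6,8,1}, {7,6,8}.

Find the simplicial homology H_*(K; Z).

H_0 ≅ Z,  H_1 ≅ Z,  H_2 = 0.

K has 8 vertices, 13 edges, 5 triangles.
rank ∂_0 = 0, rank ∂_1 = 7 ⇒ b_0 = 8 − 0 − 7 = 1; all invariant factors of ∂_1 are 1 so no torsion. So H_0 = Z.
rank ∂_1 = 7, rank ∂_2 = 5 ⇒ b_1 = 13 − 7 − 5 = 1; all invariant factors of ∂_2 are 1 so no torsion. So H_1 = Z.
rank ∂_2 = 5, rank ∂_3 = 0 ⇒ b_2 = 5 − 5 − 0 = 0. So H_2 = 0.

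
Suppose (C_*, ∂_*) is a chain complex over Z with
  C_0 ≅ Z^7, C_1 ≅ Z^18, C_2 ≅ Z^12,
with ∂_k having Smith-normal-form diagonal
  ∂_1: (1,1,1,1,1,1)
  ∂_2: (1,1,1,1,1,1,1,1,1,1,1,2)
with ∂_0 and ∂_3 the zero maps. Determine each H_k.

H_0: b_0 = 7 − 0 − 6 = 1; torsion from ∂_1 factors > 1: none. So H_0 = Z.
H_1: b_1 = 18 − 6 − 12 = 0; torsion from ∂_2 factors > 1: [2]. So H_1 = Z/2.
H_2: b_2 = 12 − 12 − 0 = 0; torsion from ∂_3 factors > 1: none. So H_2 = 0.

H_0 = Z,  H_1 = Z/2,  H_2 = 0.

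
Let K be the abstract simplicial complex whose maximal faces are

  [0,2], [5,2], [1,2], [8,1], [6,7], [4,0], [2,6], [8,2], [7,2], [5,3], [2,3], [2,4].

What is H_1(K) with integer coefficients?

K has 9 vertices, 12 edges.
rank ∂_1 = 8, rank ∂_2 = 0 ⇒ b_1 = 12 − 8 − 0 = 4. So H_1 ≅ Z^4.

H_1 ≅ Z^4.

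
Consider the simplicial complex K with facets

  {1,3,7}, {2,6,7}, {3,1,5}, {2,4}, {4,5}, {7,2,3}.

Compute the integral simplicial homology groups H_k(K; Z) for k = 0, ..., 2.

H_0 = Z,  H_1 = Z,  H_2 = 0.

Take the total order 1 < 2 < 3 < 4 < 5 < 6 < 7 on the vertex set. Then K (dimension 2) consists of the simplices:

  0-simplices (7): [1], [2], [3], [4], [5], [6], [7]
  1-simplices (11): [1,3], [1,5], [1,7], [2,3], [2,4], [2,6], [2,7], [3,5], [3,7], [4,5], [6,7]
  2-simplices (4): [1,3,5], [1,3,7], [2,3,7], [2,6,7]

so the chain groups are C_0 ≅ Z^7, C_1 ≅ Z^11, C_2 ≅ Z^4.

∂_1: C_1 → C_0 maps an edge to its endpoints' difference, ∂[p,q] = q − p. For instance
  ∂[1,7] = [7] − [1].
As a 7×11 matrix over Z this has rank 6, with invariant factors (1,1,1,1,1,1).

The boundary map ∂_2: C_2 → C_1 maps a triangle to the signed sum of its edges. For instance
  ∂[2,3,7] = [3,7] − [2,7] + [2,3],
  ∂[1,3,7] = [3,7] − [1,7] + [1,3].
The resulting 11×4 matrix has rank 4, and its Smith normal form has invariant factors (1,1,1,1).

From H_k ≅ ker(∂_k) / im(∂_{k+1}) we obtain:

  H_0: rank C_0 − rank ∂_1 = 7 − 6 = 1, and the invariant factors of ∂_1 are all 1, so H_0 = Z.
  H_1: rank ker ∂_1 − rank ∂_2 = (11 − 6) − 4 = 1, and the invariant factors of ∂_2 are all 1, so H_1 = Z.
  H_2: rank ker ∂_2 − rank ∂_3 = (4 − 4) − 0 = 0, and there is no ∂_3, so H_2 = 0.

As a check, the Euler characteristic is 7 − 11 + 4 = 0, which agrees with 1 − 1 + 0 = 0.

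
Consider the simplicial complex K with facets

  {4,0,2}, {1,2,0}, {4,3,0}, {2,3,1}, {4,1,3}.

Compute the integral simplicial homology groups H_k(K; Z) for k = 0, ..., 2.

Take the total order 0 < 1 < 2 < 3 < 4 on the vertex set. Then K (dimension 2) consists of the simplices:

  0-simplices (5): [0], [1], [2], [3], [4]
  1-simplices (10): [0,1], [0,2], [0,3], [0,4], [1,2], [1,3], [1,4], [2,3], [2,4], [3,4]
  2-simplices (5): [0,1,2], [0,2,4], [0,3,4], [1,2,3], [1,3,4]

giving chain groups C_0 ≅ Z^5, C_1 ≅ Z^10, C_2 ≅ Z^5.

∂_1: C_1 → C_0 maps an edge to its endpoints' difference, ∂[p,q] = q − p. For instance
  ∂[0,4] = [4] − [0].
The resulting 5×10 matrix has rank 4, and its Smith normal form has invariant factors (1,1,1,1).

The boundary map ∂_2: C_2 → C_1 maps a triangle to the signed sum of its edges. For instance
  ∂[0,1,2] = [1,2] − [0,2] + [0,1],
  ∂[0,3,4] = [3,4] − [0,4] + [0,3].
The 10×5 boundary matrix has rank 5 and Smith normal form diag(1,1,1,1,1).

Computing H_k = (kernel of ∂_k) / (image of ∂_{k+1}):

  H_0: rank C_0 − rank ∂_1 = 5 − 4 = 1, and the invariant factors of ∂_1 are all 1, so H_0 ≅ Z.
  H_1: rank ker ∂_1 − rank ∂_2 = (10 − 4) − 5 = 1, and the invariant factors of ∂_2 are all 1, so H_1 ≅ Z.
  H_2: rank ker ∂_2 − rank ∂_3 = (5 − 5) − 0 = 0, and there is no ∂_3, so H_2 ≅ 0.

H_0 = Z,  H_1 = Z,  H_2 = 0.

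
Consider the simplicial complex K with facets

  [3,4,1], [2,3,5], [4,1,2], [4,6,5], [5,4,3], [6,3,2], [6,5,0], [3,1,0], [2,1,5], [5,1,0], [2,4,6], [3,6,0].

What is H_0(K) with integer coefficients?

Take the total order 0 < 1 < 2 < 3 < 4 < 5 < 6 on the vertex set. Then K (dimension 2) consists of the simplices:

  0-simplices (7): [0], [1], [2], [3], [4], [5], [6]
  1-simplices (18): [0,1], [0,3], [0,5], [0,6], [1,2], [1,3], [1,4], [1,5], [2,3], [2,4], [2,5], [2,6], [3,4], [3,5], [3,6], [4,5], [4,6], [5,6]
  2-simplices (12): [0,1,3], [0,1,5], [0,3,6], [0,5,6], [1,2,4], [1,2,5], [1,3,4], [2,3,5], [2,3,6], [2,4,6], [3,4,5], [4,5,6]

Hence C_0 ≅ Z^7, C_1 ≅ Z^18, C_2 ≅ Z^12.

The boundary map ∂_1: C_1 → C_0 is given by ∂[p,q] = [q] − [p].
This gives a 7×18 integer matrix of rank 6; reducing to Smith normal form yields diagonal entries (1,1,1,1,1,1).

Boundary ∂_2: C_2 → C_1 sends each 2-simplex [p,q,r] to [q,r] − [p,r] + [p,q]. For instance
  ∂[2,3,6] = [3,6] − [2,6] + [2,3],
  ∂[4,5,6] = [5,6] − [4,6] + [4,5].
The resulting 18×12 matrix has rank 12, and its Smith normal form has invariant factors (1,1,1,1,1,1,1,1,1,1,1,2).

Reading off H_k = ker ∂_k / im ∂_{k+1}:

  H_0: rank C_0 − rank ∂_1 = 7 − 6 = 1, and the invariant factors of ∂_1 are all 1, so H_0 = Z.

(K is a triangulation of the real projective plane RP^2.)

H_0 ≅ Z.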